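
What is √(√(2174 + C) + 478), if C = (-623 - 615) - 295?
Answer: √(478 + √641) ≈ 22.435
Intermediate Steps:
C = -1533 (C = -1238 - 295 = -1533)
√(√(2174 + C) + 478) = √(√(2174 - 1533) + 478) = √(√641 + 478) = √(478 + √641)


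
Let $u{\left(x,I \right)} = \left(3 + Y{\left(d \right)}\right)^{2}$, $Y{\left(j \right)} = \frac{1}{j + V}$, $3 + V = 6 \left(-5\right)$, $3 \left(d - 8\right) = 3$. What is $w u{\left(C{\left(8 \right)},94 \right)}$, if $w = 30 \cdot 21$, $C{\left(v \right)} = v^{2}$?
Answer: $\frac{176435}{32} \approx 5513.6$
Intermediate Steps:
$d = 9$ ($d = 8 + \frac{1}{3} \cdot 3 = 8 + 1 = 9$)
$V = -33$ ($V = -3 + 6 \left(-5\right) = -3 - 30 = -33$)
$Y{\left(j \right)} = \frac{1}{-33 + j}$ ($Y{\left(j \right)} = \frac{1}{j - 33} = \frac{1}{-33 + j}$)
$w = 630$
$u{\left(x,I \right)} = \frac{5041}{576}$ ($u{\left(x,I \right)} = \left(3 + \frac{1}{-33 + 9}\right)^{2} = \left(3 + \frac{1}{-24}\right)^{2} = \left(3 - \frac{1}{24}\right)^{2} = \left(\frac{71}{24}\right)^{2} = \frac{5041}{576}$)
$w u{\left(C{\left(8 \right)},94 \right)} = 630 \cdot \frac{5041}{576} = \frac{176435}{32}$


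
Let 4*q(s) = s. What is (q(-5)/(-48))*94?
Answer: 235/96 ≈ 2.4479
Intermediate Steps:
q(s) = s/4
(q(-5)/(-48))*94 = (((1/4)*(-5))/(-48))*94 = -1/48*(-5/4)*94 = (5/192)*94 = 235/96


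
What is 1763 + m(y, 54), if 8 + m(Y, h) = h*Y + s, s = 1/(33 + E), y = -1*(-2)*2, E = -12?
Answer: 41392/21 ≈ 1971.0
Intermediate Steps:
y = 4 (y = 2*2 = 4)
s = 1/21 (s = 1/(33 - 12) = 1/21 ≈ 0.047619)
m(Y, h) = -167/21 + Y*h (m(Y, h) = -8 + (h*Y + 1/21) = -8 + (Y*h + 1/21) = -8 + (1/21 + Y*h) = -167/21 + Y*h)
1763 + m(y, 54) = 1763 + (-167/21 + 4*54) = 1763 + (-167/21 + 216) = 1763 + 4369/21 = 41392/21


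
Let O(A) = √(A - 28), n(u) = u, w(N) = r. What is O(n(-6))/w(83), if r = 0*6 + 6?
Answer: I*√34/6 ≈ 0.97183*I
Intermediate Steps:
r = 6 (r = 0 + 6 = 6)
w(N) = 6
O(A) = √(-28 + A)
O(n(-6))/w(83) = √(-28 - 6)/6 = √(-34)*(⅙) = (I*√34)*(⅙) = I*√34/6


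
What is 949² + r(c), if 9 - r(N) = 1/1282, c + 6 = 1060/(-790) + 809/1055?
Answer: 1154582019/1282 ≈ 9.0061e+5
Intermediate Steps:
c = -547989/83345 (c = -6 + (1060/(-790) + 809/1055) = -6 + (1060*(-1/790) + 809*(1/1055)) = -6 + (-106/79 + 809/1055) = -6 - 47919/83345 = -547989/83345 ≈ -6.5750)
r(N) = 11537/1282 (r(N) = 9 - 1/1282 = 11537/1282)
949² + r(c) = 949² + 11537/1282 = 900601 + 11537/1282 = 1154582019/1282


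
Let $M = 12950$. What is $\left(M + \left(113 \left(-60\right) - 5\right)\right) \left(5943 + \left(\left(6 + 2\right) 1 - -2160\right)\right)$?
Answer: $50004315$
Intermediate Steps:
$\left(M + \left(113 \left(-60\right) - 5\right)\right) \left(5943 + \left(\left(6 + 2\right) 1 - -2160\right)\right) = \left(12950 + \left(113 \left(-60\right) - 5\right)\right) \left(5943 + \left(\left(6 + 2\right) 1 - -2160\right)\right) = \left(12950 - 6785\right) \left(5943 + \left(8 \cdot 1 + 2160\right)\right) = \left(12950 - 6785\right) \left(5943 + \left(8 + 2160\right)\right) = 6165 \left(5943 + 2168\right) = 6165 \cdot 8111 = 50004315$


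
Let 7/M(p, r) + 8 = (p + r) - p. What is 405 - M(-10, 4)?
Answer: 1627/4 ≈ 406.75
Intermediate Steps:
M(p, r) = 7/(-8 + r) (M(p, r) = 7/(-8 + ((p + r) - p)) = 7/(-8 + r))
405 - M(-10, 4) = 405 - 7/(-8 + 4) = 405 - 7/(-4) = 405 - 7*(-1)/4 = 405 - 1*(-7/4) = 405 + 7/4 = 1627/4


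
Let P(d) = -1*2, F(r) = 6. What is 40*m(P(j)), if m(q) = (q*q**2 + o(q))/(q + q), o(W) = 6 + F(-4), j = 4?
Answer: -40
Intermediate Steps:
P(d) = -2
o(W) = 12 (o(W) = 6 + 6 = 12)
m(q) = (12 + q**3)/(2*q) (m(q) = (q*q**2 + 12)/(q + q) = (q**3 + 12)/((2*q)) = (12 + q**3)*(1/(2*q)) = (12 + q**3)/(2*q))
40*m(P(j)) = 40*((1/2)*(12 + (-2)**3)/(-2)) = 40*((1/2)*(-1/2)*(12 - 8)) = 40*((1/2)*(-1/2)*4) = 40*(-1) = -40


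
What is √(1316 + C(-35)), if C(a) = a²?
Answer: 11*√21 ≈ 50.408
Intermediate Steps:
√(1316 + C(-35)) = √(1316 + (-35)²) = √(1316 + 1225) = √2541 = 11*√21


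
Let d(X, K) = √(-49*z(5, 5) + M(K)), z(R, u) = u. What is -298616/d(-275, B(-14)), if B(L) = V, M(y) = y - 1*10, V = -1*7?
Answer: 149308*I*√262/131 ≈ 18449.0*I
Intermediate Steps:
V = -7
M(y) = -10 + y (M(y) = y - 10 = -10 + y)
B(L) = -7
d(X, K) = √(-255 + K) (d(X, K) = √(-49*5 + (-10 + K)) = √(-245 + (-10 + K)) = √(-255 + K))
-298616/d(-275, B(-14)) = -298616/√(-255 - 7) = -298616*(-I*√262/262) = -(-149308)*I*√262/131 = 149308*I*√262/131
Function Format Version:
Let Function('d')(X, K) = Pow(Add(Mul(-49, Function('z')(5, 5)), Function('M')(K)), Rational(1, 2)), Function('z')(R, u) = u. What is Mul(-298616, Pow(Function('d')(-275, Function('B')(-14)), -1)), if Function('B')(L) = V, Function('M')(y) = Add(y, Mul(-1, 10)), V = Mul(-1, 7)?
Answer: Mul(Rational(149308, 131), I, Pow(262, Rational(1, 2))) ≈ Mul(18449., I)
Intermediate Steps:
V = -7
Function('M')(y) = Add(-10, y) (Function('M')(y) = Add(y, -10) = Add(-10, y))
Function('B')(L) = -7
Function('d')(X, K) = Pow(Add(-255, K), Rational(1, 2)) (Function('d')(X, K) = Pow(Add(Mul(-49, 5), Add(-10, K)), Rational(1, 2)) = Pow(Add(-245, Add(-10, K)), Rational(1, 2)) = Pow(Add(-255, K), Rational(1, 2)))
Mul(-298616, Pow(Function('d')(-275, Function('B')(-14)), -1)) = Mul(-298616, Pow(Pow(Add(-255, -7), Rational(1, 2)), -1)) = Mul(-298616, Pow(Pow(-262, Rational(1, 2)), -1)) = Mul(-298616, Pow(Mul(I, Pow(262, Rational(1, 2))), -1)) = Mul(-298616, Mul(Rational(-1, 262), I, Pow(262, Rational(1, 2)))) = Mul(Rational(149308, 131), I, Pow(262, Rational(1, 2)))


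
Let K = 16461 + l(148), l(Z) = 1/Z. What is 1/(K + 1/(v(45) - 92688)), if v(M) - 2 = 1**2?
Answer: 370740/6102753641 ≈ 6.0750e-5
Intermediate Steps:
v(M) = 3 (v(M) = 2 + 1**2 = 2 + 1 = 3)
K = 2436229/148 (K = 16461 + 1/148 = 2436229/148 ≈ 16461.)
1/(K + 1/(v(45) - 92688)) = 1/(2436229/148 + 1/(3 - 92688)) = 1/(2436229/148 + 1/(-92685)) = 1/(2436229/148 - 1/92685) = 1/(6102753641/370740) = 370740/6102753641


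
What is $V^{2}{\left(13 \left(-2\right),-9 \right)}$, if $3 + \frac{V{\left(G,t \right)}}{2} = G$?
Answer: $3364$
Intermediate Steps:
$V{\left(G,t \right)} = -6 + 2 G$
$V^{2}{\left(13 \left(-2\right),-9 \right)} = \left(-6 + 2 \cdot 13 \left(-2\right)\right)^{2} = \left(-6 + 2 \left(-26\right)\right)^{2} = \left(-6 - 52\right)^{2} = \left(-58\right)^{2} = 3364$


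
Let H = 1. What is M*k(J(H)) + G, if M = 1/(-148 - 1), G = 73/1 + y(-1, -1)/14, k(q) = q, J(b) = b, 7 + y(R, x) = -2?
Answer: 150923/2086 ≈ 72.350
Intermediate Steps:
y(R, x) = -9 (y(R, x) = -7 - 2 = -9)
G = 1013/14 (G = 73/1 - 9/14 = 73*1 - 9*1/14 = 73 - 9/14 = 1013/14 ≈ 72.357)
M = -1/149 (M = 1/(-149) = -1/149 ≈ -0.0067114)
M*k(J(H)) + G = -1/149*1 + 1013/14 = -1/149 + 1013/14 = 150923/2086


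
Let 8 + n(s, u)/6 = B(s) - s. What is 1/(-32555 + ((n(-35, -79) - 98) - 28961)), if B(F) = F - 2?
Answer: -1/61674 ≈ -1.6214e-5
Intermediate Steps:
B(F) = -2 + F
n(s, u) = -60 (n(s, u) = -48 + 6*((-2 + s) - s) = -48 + 6*(-2) = -48 - 12 = -60)
1/(-32555 + ((n(-35, -79) - 98) - 28961)) = 1/(-32555 + ((-60 - 98) - 28961)) = 1/(-32555 + (-158 - 28961)) = 1/(-32555 - 29119) = 1/(-61674) = -1/61674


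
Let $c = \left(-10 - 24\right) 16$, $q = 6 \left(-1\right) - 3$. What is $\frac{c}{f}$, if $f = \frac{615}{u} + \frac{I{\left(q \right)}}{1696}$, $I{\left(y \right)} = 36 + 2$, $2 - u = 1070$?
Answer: $\frac{2415104}{2457} \approx 982.95$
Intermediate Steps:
$u = -1068$ ($u = 2 - 1070 = -1068$)
$q = -9$ ($q = -6 - 3 = -9$)
$I{\left(y \right)} = 38$
$c = -544$ ($c = \left(-34\right) 16 = -544$)
$f = - \frac{41769}{75472}$ ($f = \frac{615}{-1068} + \frac{38}{1696} = 615 \left(- \frac{1}{1068}\right) + 38 \cdot \frac{1}{1696} = - \frac{205}{356} + \frac{19}{848} = - \frac{41769}{75472} \approx -0.55344$)
$\frac{c}{f} = - \frac{544}{- \frac{41769}{75472}} = \left(-544\right) \left(- \frac{75472}{41769}\right) = \frac{2415104}{2457}$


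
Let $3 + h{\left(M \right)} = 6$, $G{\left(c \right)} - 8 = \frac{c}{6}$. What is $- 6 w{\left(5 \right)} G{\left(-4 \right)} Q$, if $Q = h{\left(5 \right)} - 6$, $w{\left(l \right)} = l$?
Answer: $660$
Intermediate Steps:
$G{\left(c \right)} = 8 + \frac{c}{6}$
$h{\left(M \right)} = 3$ ($h{\left(M \right)} = -3 + 6 = 3$)
$Q = -3$ ($Q = 3 - 6 = -3$)
$- 6 w{\left(5 \right)} G{\left(-4 \right)} Q = \left(-6\right) 5 \left(8 + \frac{1}{6} \left(-4\right)\right) \left(-3\right) = - 30 \left(8 - \frac{2}{3}\right) \left(-3\right) = \left(-30\right) \frac{22}{3} \left(-3\right) = \left(-220\right) \left(-3\right) = 660$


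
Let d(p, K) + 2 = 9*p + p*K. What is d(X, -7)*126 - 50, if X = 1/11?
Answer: -3070/11 ≈ -279.09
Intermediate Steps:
X = 1/11 ≈ 0.090909
d(p, K) = -2 + 9*p + K*p (d(p, K) = -2 + (9*p + p*K) = -2 + (9*p + K*p) = -2 + 9*p + K*p)
d(X, -7)*126 - 50 = (-2 + 9*(1/11) - 7*1/11)*126 - 50 = (-2 + 9/11 - 7/11)*126 - 50 = -20/11*126 - 50 = -2520/11 - 50 = -3070/11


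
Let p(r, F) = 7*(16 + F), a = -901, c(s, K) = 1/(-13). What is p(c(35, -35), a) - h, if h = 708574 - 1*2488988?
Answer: 1774219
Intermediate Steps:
c(s, K) = -1/13
p(r, F) = 112 + 7*F
h = -1780414 (h = 708574 - 2488988 = -1780414)
p(c(35, -35), a) - h = (112 + 7*(-901)) - 1*(-1780414) = (112 - 6307) + 1780414 = -6195 + 1780414 = 1774219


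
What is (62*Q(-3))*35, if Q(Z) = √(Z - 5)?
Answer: 4340*I*√2 ≈ 6137.7*I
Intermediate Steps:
Q(Z) = √(-5 + Z)
(62*Q(-3))*35 = (62*√(-5 - 3))*35 = (62*√(-8))*35 = (62*(2*I*√2))*35 = (124*I*√2)*35 = 4340*I*√2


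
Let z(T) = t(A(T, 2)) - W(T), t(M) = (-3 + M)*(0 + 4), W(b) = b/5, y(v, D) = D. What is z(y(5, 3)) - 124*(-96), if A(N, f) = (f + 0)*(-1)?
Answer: 59417/5 ≈ 11883.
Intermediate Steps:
A(N, f) = -f (A(N, f) = f*(-1) = -f)
W(b) = b/5 (W(b) = b*(1/5) = b/5)
t(M) = -12 + 4*M (t(M) = (-3 + M)*4 = -12 + 4*M)
z(T) = -20 - T/5 (z(T) = (-12 + 4*(-1*2)) - T/5 = (-12 + 4*(-2)) - T/5 = (-12 - 8) - T/5 = -20 - T/5)
z(y(5, 3)) - 124*(-96) = (-20 - 1/5*3) - 124*(-96) = (-20 - 3/5) + 11904 = -103/5 + 11904 = 59417/5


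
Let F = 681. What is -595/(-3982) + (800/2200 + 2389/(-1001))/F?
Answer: 12046565/82256174 ≈ 0.14645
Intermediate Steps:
-595/(-3982) + (800/2200 + 2389/(-1001))/F = -595/(-3982) + (800/2200 + 2389/(-1001))/681 = -595*(-1/3982) + (800*(1/2200) + 2389*(-1/1001))*(1/681) = 595/3982 + (4/11 - 2389/1001)*(1/681) = 595/3982 - 2025/1001*1/681 = 595/3982 - 675/227227 = 12046565/82256174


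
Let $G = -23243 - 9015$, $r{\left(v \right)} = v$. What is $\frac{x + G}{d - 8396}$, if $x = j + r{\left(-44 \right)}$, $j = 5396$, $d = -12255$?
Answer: $\frac{26906}{20651} \approx 1.3029$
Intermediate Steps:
$G = -32258$ ($G = -23243 - 9015 = -32258$)
$x = 5352$ ($x = 5396 - 44 = 5352$)
$\frac{x + G}{d - 8396} = \frac{5352 - 32258}{-12255 - 8396} = - \frac{26906}{-20651} = \left(-26906\right) \left(- \frac{1}{20651}\right) = \frac{26906}{20651}$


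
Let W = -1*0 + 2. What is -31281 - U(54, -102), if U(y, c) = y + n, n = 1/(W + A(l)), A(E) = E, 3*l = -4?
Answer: -62673/2 ≈ -31337.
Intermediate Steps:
l = -4/3 (l = (1/3)*(-4) = -4/3 ≈ -1.3333)
W = 2 (W = 0 + 2 = 2)
n = 3/2 (n = 1/(2 - 4/3) = 1/(2/3) = 3/2 ≈ 1.5000)
U(y, c) = 3/2 + y (U(y, c) = y + 3/2 = 3/2 + y)
-31281 - U(54, -102) = -31281 - (3/2 + 54) = -31281 - 1*111/2 = -31281 - 111/2 = -62673/2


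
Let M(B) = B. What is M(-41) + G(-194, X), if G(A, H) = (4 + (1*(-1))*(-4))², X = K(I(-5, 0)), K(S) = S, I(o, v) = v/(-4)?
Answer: 23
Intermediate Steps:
I(o, v) = -v/4 (I(o, v) = v*(-¼) = -v/4)
X = 0 (X = -¼*0 = 0)
G(A, H) = 64 (G(A, H) = (4 - 1*(-4))² = (4 + 4)² = 8² = 64)
M(-41) + G(-194, X) = -41 + 64 = 23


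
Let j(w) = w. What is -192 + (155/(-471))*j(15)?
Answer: -30919/157 ≈ -196.94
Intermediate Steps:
-192 + (155/(-471))*j(15) = -192 + (155/(-471))*15 = -192 + (155*(-1/471))*15 = -192 - 155/471*15 = -192 - 775/157 = -30919/157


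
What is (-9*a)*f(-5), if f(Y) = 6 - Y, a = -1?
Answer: 99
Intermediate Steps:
(-9*a)*f(-5) = (-9*(-1))*(6 - 1*(-5)) = 9*(6 + 5) = 9*11 = 99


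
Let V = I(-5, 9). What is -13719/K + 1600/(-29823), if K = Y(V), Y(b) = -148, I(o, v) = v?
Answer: 408904937/4413804 ≈ 92.642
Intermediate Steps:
V = 9
K = -148
-13719/K + 1600/(-29823) = -13719/(-148) + 1600/(-29823) = -13719*(-1/148) + 1600*(-1/29823) = 13719/148 - 1600/29823 = 408904937/4413804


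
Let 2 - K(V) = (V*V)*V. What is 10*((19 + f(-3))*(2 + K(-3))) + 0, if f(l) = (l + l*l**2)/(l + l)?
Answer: 7440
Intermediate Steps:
f(l) = (l + l**3)/(2*l) (f(l) = (l + l**3)/((2*l)) = (l + l**3)*(1/(2*l)) = (l + l**3)/(2*l))
K(V) = 2 - V**3 (K(V) = 2 - V*V*V = 2 - V**2*V = 2 - V**3)
10*((19 + f(-3))*(2 + K(-3))) + 0 = 10*((19 + (1/2 + (1/2)*(-3)**2))*(2 + (2 - 1*(-3)**3))) + 0 = 10*((19 + (1/2 + (1/2)*9))*(2 + (2 - 1*(-27)))) + 0 = 10*((19 + (1/2 + 9/2))*(2 + (2 + 27))) + 0 = 10*((19 + 5)*(2 + 29)) + 0 = 10*(24*31) + 0 = 10*744 + 0 = 7440 + 0 = 7440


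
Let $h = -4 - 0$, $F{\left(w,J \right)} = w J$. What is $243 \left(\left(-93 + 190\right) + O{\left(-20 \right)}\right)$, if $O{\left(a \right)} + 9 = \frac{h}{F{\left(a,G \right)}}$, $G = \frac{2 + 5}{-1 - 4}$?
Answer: $\frac{149445}{7} \approx 21349.0$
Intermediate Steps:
$G = - \frac{7}{5}$ ($G = \frac{7}{-5} = 7 \left(- \frac{1}{5}\right) = - \frac{7}{5} \approx -1.4$)
$F{\left(w,J \right)} = J w$
$h = -4$ ($h = -4 + 0 = -4$)
$O{\left(a \right)} = -9 + \frac{20}{7 a}$ ($O{\left(a \right)} = -9 - \frac{4}{\left(- \frac{7}{5}\right) a} = -9 - 4 \left(- \frac{5}{7 a}\right) = -9 + \frac{20}{7 a}$)
$243 \left(\left(-93 + 190\right) + O{\left(-20 \right)}\right) = 243 \left(\left(-93 + 190\right) - \left(9 - \frac{20}{7 \left(-20\right)}\right)\right) = 243 \left(97 + \left(-9 + \frac{20}{7} \left(- \frac{1}{20}\right)\right)\right) = 243 \left(97 - \frac{64}{7}\right) = 243 \cdot \frac{615}{7} = \frac{149445}{7}$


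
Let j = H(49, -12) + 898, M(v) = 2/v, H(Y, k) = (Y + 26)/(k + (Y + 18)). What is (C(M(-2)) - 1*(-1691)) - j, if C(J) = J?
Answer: 8697/11 ≈ 790.64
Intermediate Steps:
H(Y, k) = (26 + Y)/(18 + Y + k) (H(Y, k) = (26 + Y)/(k + (18 + Y)) = (26 + Y)/(18 + Y + k))
j = 9893/11 (j = (26 + 49)/(18 + 49 - 12) + 898 = 75/55 + 898 = (1/55)*75 + 898 = 15/11 + 898 = 9893/11 ≈ 899.36)
(C(M(-2)) - 1*(-1691)) - j = (2/(-2) - 1*(-1691)) - 1*9893/11 = (2*(-½) + 1691) - 9893/11 = (-1 + 1691) - 9893/11 = 1690 - 9893/11 = 8697/11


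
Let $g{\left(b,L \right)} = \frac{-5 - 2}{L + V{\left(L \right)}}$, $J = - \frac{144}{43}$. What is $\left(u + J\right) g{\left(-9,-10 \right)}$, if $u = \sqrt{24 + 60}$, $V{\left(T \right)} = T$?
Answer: $- \frac{252}{215} + \frac{7 \sqrt{21}}{10} \approx 2.0357$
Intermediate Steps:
$J = - \frac{144}{43}$ ($J = \left(-144\right) \frac{1}{43} = - \frac{144}{43} \approx -3.3488$)
$g{\left(b,L \right)} = - \frac{7}{2 L}$ ($g{\left(b,L \right)} = \frac{-5 - 2}{L + L} = - \frac{7}{2 L}$)
$u = 2 \sqrt{21}$ ($u = \sqrt{84} = 2 \sqrt{21} \approx 9.1651$)
$\left(u + J\right) g{\left(-9,-10 \right)} = \left(2 \sqrt{21} - \frac{144}{43}\right) \left(- \frac{7}{2 \left(-10\right)}\right) = \left(- \frac{144}{43} + 2 \sqrt{21}\right) \left(\left(- \frac{7}{2}\right) \left(- \frac{1}{10}\right)\right) = \left(- \frac{144}{43} + 2 \sqrt{21}\right) \frac{7}{20} = - \frac{252}{215} + \frac{7 \sqrt{21}}{10}$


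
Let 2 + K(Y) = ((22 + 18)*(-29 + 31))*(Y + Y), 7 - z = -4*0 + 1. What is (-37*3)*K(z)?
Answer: -106338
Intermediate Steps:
z = 6 (z = 7 - (-4*0 + 1) = 7 - (0 + 1) = 7 - 1*1 = 7 - 1 = 6)
K(Y) = -2 + 160*Y (K(Y) = -2 + ((22 + 18)*(-29 + 31))*(Y + Y) = -2 + (40*2)*(2*Y) = -2 + 80*(2*Y) = -2 + 160*Y)
(-37*3)*K(z) = (-37*3)*(-2 + 160*6) = -111*(-2 + 960) = -111*958 = -106338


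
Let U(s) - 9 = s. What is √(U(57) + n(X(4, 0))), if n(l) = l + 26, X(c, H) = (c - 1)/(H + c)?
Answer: √371/2 ≈ 9.6307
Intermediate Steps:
U(s) = 9 + s
X(c, H) = (-1 + c)/(H + c)
n(l) = 26 + l
√(U(57) + n(X(4, 0))) = √((9 + 57) + (26 + (-1 + 4)/(0 + 4))) = √(66 + (26 + 3/4)) = √(66 + (26 + (¼)*3)) = √(66 + (26 + ¾)) = √(66 + 107/4) = √(371/4) = √371/2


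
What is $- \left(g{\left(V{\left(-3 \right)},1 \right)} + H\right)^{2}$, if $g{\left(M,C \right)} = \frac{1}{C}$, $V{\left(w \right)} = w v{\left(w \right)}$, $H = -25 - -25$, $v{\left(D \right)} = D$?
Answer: $-1$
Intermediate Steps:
$H = 0$ ($H = -25 + 25 = 0$)
$V{\left(w \right)} = w^{2}$ ($V{\left(w \right)} = w w = w^{2}$)
$- \left(g{\left(V{\left(-3 \right)},1 \right)} + H\right)^{2} = - \left(1^{-1} + 0\right)^{2} = - \left(1 + 0\right)^{2} = - 1^{2} = \left(-1\right) 1 = -1$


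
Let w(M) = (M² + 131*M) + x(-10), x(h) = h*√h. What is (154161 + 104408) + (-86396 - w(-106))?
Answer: 174823 + 10*I*√10 ≈ 1.7482e+5 + 31.623*I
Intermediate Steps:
x(h) = h^(3/2)
w(M) = M² + 131*M - 10*I*√10 (w(M) = (M² + 131*M) + (-10)^(3/2) = (M² + 131*M) - 10*I*√10 = M² + 131*M - 10*I*√10)
(154161 + 104408) + (-86396 - w(-106)) = (154161 + 104408) + (-86396 - ((-106)² + 131*(-106) - 10*I*√10)) = 258569 + (-86396 - (11236 - 13886 - 10*I*√10)) = 258569 + (-86396 - (-2650 - 10*I*√10)) = 258569 + (-86396 + (2650 + 10*I*√10)) = 258569 + (-83746 + 10*I*√10) = 174823 + 10*I*√10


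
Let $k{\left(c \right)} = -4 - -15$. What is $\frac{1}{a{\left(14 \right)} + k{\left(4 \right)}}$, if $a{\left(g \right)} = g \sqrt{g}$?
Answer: $- \frac{11}{2623} + \frac{14 \sqrt{14}}{2623} \approx 0.015777$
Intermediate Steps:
$a{\left(g \right)} = g^{\frac{3}{2}}$
$k{\left(c \right)} = 11$ ($k{\left(c \right)} = -4 + 15 = 11$)
$\frac{1}{a{\left(14 \right)} + k{\left(4 \right)}} = \frac{1}{14^{\frac{3}{2}} + 11} = \frac{1}{14 \sqrt{14} + 11} = \frac{1}{11 + 14 \sqrt{14}}$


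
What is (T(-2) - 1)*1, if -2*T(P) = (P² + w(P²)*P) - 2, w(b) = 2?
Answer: 0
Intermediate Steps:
T(P) = 1 - P - P²/2 (T(P) = -((P² + 2*P) - 2)/2 = -(-2 + P² + 2*P)/2 = 1 - P - P²/2)
(T(-2) - 1)*1 = ((1 - 1*(-2) - ½*(-2)²) - 1)*1 = ((1 + 2 - ½*4) - 1)*1 = ((1 + 2 - 2) - 1)*1 = (1 - 1)*1 = 0*1 = 0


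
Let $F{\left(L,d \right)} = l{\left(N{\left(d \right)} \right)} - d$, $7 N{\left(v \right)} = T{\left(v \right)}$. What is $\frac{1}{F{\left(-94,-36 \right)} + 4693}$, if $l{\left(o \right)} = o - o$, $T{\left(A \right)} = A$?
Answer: $\frac{1}{4729} \approx 0.00021146$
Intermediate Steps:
$N{\left(v \right)} = \frac{v}{7}$
$l{\left(o \right)} = 0$
$F{\left(L,d \right)} = - d$ ($F{\left(L,d \right)} = 0 - d = - d$)
$\frac{1}{F{\left(-94,-36 \right)} + 4693} = \frac{1}{\left(-1\right) \left(-36\right) + 4693} = \frac{1}{36 + 4693} = \frac{1}{4729}$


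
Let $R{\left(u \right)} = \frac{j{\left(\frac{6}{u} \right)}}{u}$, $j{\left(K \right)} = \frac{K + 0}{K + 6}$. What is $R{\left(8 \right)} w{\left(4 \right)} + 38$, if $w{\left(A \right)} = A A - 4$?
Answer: $\frac{229}{6} \approx 38.167$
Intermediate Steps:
$j{\left(K \right)} = \frac{K}{6 + K}$
$R{\left(u \right)} = \frac{6}{u^{2} \left(6 + \frac{6}{u}\right)}$ ($R{\left(u \right)} = \frac{\frac{6}{u} \frac{1}{6 + \frac{6}{u}}}{u} = \frac{6 \frac{1}{u} \frac{1}{6 + \frac{6}{u}}}{u} = \frac{6}{u^{2} \left(6 + \frac{6}{u}\right)}$)
$w{\left(A \right)} = -4 + A^{2}$ ($w{\left(A \right)} = A^{2} - 4 = -4 + A^{2}$)
$R{\left(8 \right)} w{\left(4 \right)} + 38 = \frac{1}{8 \left(1 + 8\right)} \left(-4 + 4^{2}\right) + 38 = \frac{1}{8 \cdot 9} \left(-4 + 16\right) + 38 = \frac{1}{8} \cdot \frac{1}{9} \cdot 12 + 38 = \frac{1}{72} \cdot 12 + 38 = \frac{1}{6} + 38 = \frac{229}{6}$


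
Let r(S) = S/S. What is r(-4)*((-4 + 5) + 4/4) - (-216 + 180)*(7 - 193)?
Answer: -6694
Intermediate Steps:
r(S) = 1
r(-4)*((-4 + 5) + 4/4) - (-216 + 180)*(7 - 193) = 1*((-4 + 5) + 4/4) - (-216 + 180)*(7 - 193) = 1*(1 + 4*(¼)) - (-36)*(-186) = 1*(1 + 1) - 1*6696 = 1*2 - 6696 = 2 - 6696 = -6694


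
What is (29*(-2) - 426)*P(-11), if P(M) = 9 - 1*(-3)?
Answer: -5808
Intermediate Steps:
P(M) = 12 (P(M) = 9 + 3 = 12)
(29*(-2) - 426)*P(-11) = (29*(-2) - 426)*12 = (-58 - 426)*12 = -484*12 = -5808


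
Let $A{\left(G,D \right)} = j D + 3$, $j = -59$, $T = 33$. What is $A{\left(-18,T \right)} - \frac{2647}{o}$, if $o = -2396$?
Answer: $- \frac{4655177}{2396} \approx -1942.9$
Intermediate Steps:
$A{\left(G,D \right)} = 3 - 59 D$ ($A{\left(G,D \right)} = - 59 D + 3 = 3 - 59 D$)
$A{\left(-18,T \right)} - \frac{2647}{o} = \left(3 - 1947\right) - \frac{2647}{-2396} = \left(3 - 1947\right) - 2647 \left(- \frac{1}{2396}\right) = -1944 - - \frac{2647}{2396} = -1944 + \frac{2647}{2396} = - \frac{4655177}{2396}$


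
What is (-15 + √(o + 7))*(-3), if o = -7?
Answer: 45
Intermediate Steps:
(-15 + √(o + 7))*(-3) = (-15 + √(-7 + 7))*(-3) = (-15 + √0)*(-3) = (-15 + 0)*(-3) = -15*(-3) = 45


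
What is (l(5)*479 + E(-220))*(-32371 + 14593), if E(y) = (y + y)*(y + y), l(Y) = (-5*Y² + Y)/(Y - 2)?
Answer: -3101194320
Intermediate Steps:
l(Y) = (Y - 5*Y²)/(-2 + Y)
E(y) = 4*y² (E(y) = (2*y)*(2*y) = 4*y²)
(l(5)*479 + E(-220))*(-32371 + 14593) = ((5*(1 - 5*5)/(-2 + 5))*479 + 4*(-220)²)*(-32371 + 14593) = ((5*(1 - 25)/3)*479 + 4*48400)*(-17778) = ((5*(⅓)*(-24))*479 + 193600)*(-17778) = (-40*479 + 193600)*(-17778) = (-19160 + 193600)*(-17778) = 174440*(-17778) = -3101194320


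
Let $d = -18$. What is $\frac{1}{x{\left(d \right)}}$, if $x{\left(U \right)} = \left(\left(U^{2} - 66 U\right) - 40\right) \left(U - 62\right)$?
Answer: $- \frac{1}{117760} \approx -8.4918 \cdot 10^{-6}$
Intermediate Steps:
$x{\left(U \right)} = \left(-62 + U\right) \left(-40 + U^{2} - 66 U\right)$ ($x{\left(U \right)} = \left(-40 + U^{2} - 66 U\right) \left(-62 + U\right) = \left(-62 + U\right) \left(-40 + U^{2} - 66 U\right)$)
$\frac{1}{x{\left(d \right)}} = \frac{1}{2480 + \left(-18\right)^{3} - 128 \left(-18\right)^{2} + 4052 \left(-18\right)} = \frac{1}{2480 - 5832 - 41472 - 72936} = \frac{1}{-117760} = - \frac{1}{117760}$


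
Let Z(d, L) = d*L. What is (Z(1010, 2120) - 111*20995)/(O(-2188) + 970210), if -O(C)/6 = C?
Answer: -189245/983338 ≈ -0.19245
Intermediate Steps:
O(C) = -6*C
Z(d, L) = L*d
(Z(1010, 2120) - 111*20995)/(O(-2188) + 970210) = (2120*1010 - 111*20995)/(-6*(-2188) + 970210) = (2141200 - 2330445)/(13128 + 970210) = -189245/983338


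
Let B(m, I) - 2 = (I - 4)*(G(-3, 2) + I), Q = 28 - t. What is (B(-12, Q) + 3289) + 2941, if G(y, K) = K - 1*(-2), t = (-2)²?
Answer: 6792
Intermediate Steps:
t = 4
G(y, K) = 2 + K (G(y, K) = K + 2 = 2 + K)
Q = 24 (Q = 28 - 1*4 = 28 - 4 = 24)
B(m, I) = 2 + (-4 + I)*(4 + I) (B(m, I) = 2 + (I - 4)*((2 + 2) + I) = 2 + (-4 + I)*(4 + I))
(B(-12, Q) + 3289) + 2941 = ((-14 + 24²) + 3289) + 2941 = ((-14 + 576) + 3289) + 2941 = (562 + 3289) + 2941 = 3851 + 2941 = 6792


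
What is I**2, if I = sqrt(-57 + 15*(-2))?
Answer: -87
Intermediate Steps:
I = I*sqrt(87) (I = sqrt(-57 - 30) = sqrt(-87) = I*sqrt(87) ≈ 9.3274*I)
I**2 = (I*sqrt(87))**2 = -87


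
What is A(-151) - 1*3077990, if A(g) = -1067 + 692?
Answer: -3078365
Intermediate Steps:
A(g) = -375
A(-151) - 1*3077990 = -375 - 1*3077990 = -375 - 3077990 = -3078365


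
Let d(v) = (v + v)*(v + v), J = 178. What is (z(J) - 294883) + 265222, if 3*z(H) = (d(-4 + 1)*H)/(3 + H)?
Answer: -5366505/181 ≈ -29649.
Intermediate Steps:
d(v) = 4*v**2 (d(v) = (2*v)*(2*v) = 4*v**2)
z(H) = 12*H/(3 + H) (z(H) = (((4*(-4 + 1)**2)*H)/(3 + H))/3 = (((4*(-3)**2)*H)/(3 + H))/3 = (((4*9)*H)/(3 + H))/3 = ((36*H)/(3 + H))/3 = (36*H/(3 + H))/3 = 12*H/(3 + H))
(z(J) - 294883) + 265222 = (12*178/(3 + 178) - 294883) + 265222 = (12*178/181 - 294883) + 265222 = (12*178*(1/181) - 294883) + 265222 = (2136/181 - 294883) + 265222 = -53371687/181 + 265222 = -5366505/181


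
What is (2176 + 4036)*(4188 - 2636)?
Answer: 9641024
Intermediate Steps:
(2176 + 4036)*(4188 - 2636) = 6212*1552 = 9641024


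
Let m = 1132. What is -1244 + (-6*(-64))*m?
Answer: 433444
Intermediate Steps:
-1244 + (-6*(-64))*m = -1244 - 6*(-64)*1132 = -1244 + 384*1132 = -1244 + 434688 = 433444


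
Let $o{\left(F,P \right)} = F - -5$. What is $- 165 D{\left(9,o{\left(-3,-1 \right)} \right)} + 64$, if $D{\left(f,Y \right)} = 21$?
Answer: $-3401$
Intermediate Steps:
$o{\left(F,P \right)} = 5 + F$ ($o{\left(F,P \right)} = F + 5 = 5 + F$)
$- 165 D{\left(9,o{\left(-3,-1 \right)} \right)} + 64 = \left(-165\right) 21 + 64 = -3465 + 64 = -3401$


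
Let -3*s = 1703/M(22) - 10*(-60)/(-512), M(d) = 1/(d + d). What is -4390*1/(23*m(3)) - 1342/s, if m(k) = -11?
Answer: 21117754462/1213279969 ≈ 17.406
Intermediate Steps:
M(d) = 1/(2*d)
s = -4795573/192 (s = -(1703/(((½)/22)) - 10*(-60)/(-512))/3 = -(1703/(((½)*(1/22))) + 600*(-1/512))/3 = -(1703/(1/44) - 75/64)/3 = -(1703*44 - 75/64)/3 = -(74932 - 75/64)/3 = -⅓*4795573/64 = -4795573/192 ≈ -24977.)
-4390*1/(23*m(3)) - 1342/s = -4390/(23*(-11)) - 1342/(-4795573/192) = -4390/(-253) - 1342*(-192/4795573) = -4390*(-1/253) + 257664/4795573 = 4390/253 + 257664/4795573 = 21117754462/1213279969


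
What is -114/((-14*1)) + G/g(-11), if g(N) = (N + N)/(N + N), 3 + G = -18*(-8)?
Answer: 1044/7 ≈ 149.14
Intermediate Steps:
G = 141 (G = -3 - 18*(-8) = -3 + 144 = 141)
g(N) = 1 (g(N) = (2*N)/((2*N)) = (2*N)*(1/(2*N)) = 1)
-114/((-14*1)) + G/g(-11) = -114/((-14*1)) + 141/1 = -114/(-14) + 141*1 = -114*(-1/14) + 141 = 57/7 + 141 = 1044/7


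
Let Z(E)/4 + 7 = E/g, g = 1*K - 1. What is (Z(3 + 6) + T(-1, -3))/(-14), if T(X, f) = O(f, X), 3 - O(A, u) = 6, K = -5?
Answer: 37/14 ≈ 2.6429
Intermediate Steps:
O(A, u) = -3 (O(A, u) = 3 - 1*6 = 3 - 6 = -3)
g = -6 (g = 1*(-5) - 1 = -5 - 1 = -6)
T(X, f) = -3
Z(E) = -28 - 2*E/3 (Z(E) = -28 + 4*(E/(-6)) = -28 + 4*(E*(-⅙)) = -28 + 4*(-E/6) = -28 - 2*E/3)
(Z(3 + 6) + T(-1, -3))/(-14) = ((-28 - 2*(3 + 6)/3) - 3)/(-14) = -((-28 - ⅔*9) - 3)/14 = -((-28 - 6) - 3)/14 = -(-34 - 3)/14 = -1/14*(-37) = 37/14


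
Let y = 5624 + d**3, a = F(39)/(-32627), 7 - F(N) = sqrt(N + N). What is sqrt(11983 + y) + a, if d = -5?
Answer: -1/4661 + sqrt(17482) + sqrt(78)/32627 ≈ 132.22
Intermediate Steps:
F(N) = 7 - sqrt(2)*sqrt(N) (F(N) = 7 - sqrt(N + N) = 7 - sqrt(2*N) = 7 - sqrt(2)*sqrt(N))
a = -1/4661 + sqrt(78)/32627 (a = (7 - sqrt(2)*sqrt(39))/(-32627) = (7 - sqrt(78))*(-1/32627) = -1/4661 + sqrt(78)/32627 ≈ 5.6143e-5)
y = 5499 (y = 5624 + (-5)**3 = 5624 - 125 = 5499)
sqrt(11983 + y) + a = sqrt(11983 + 5499) + (-1/4661 + sqrt(78)/32627) = sqrt(17482) + (-1/4661 + sqrt(78)/32627) = -1/4661 + sqrt(17482) + sqrt(78)/32627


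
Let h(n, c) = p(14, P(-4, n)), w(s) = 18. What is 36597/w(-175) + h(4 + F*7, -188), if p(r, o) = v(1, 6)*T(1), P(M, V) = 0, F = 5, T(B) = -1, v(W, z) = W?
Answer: 12193/6 ≈ 2032.2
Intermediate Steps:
p(r, o) = -1 (p(r, o) = 1*(-1) = -1)
h(n, c) = -1
36597/w(-175) + h(4 + F*7, -188) = 36597/18 - 1 = 36597*(1/18) - 1 = 12199/6 - 1 = 12193/6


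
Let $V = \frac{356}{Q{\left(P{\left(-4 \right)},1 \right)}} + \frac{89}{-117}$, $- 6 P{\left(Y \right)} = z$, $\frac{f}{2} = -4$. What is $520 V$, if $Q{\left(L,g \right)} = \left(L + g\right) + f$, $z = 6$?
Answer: $- \frac{211820}{9} \approx -23536.0$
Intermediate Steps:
$f = -8$ ($f = 2 \left(-4\right) = -8$)
$P{\left(Y \right)} = -1$ ($P{\left(Y \right)} = \left(- \frac{1}{6}\right) 6 = -1$)
$Q{\left(L,g \right)} = -8 + L + g$ ($Q{\left(L,g \right)} = \left(L + g\right) - 8 = -8 + L + g$)
$V = - \frac{10591}{234}$ ($V = \frac{356}{-8 - 1 + 1} + \frac{89}{-117} = \frac{356}{-8} + 89 \left(- \frac{1}{117}\right) = 356 \left(- \frac{1}{8}\right) - \frac{89}{117} = - \frac{89}{2} - \frac{89}{117} = - \frac{10591}{234} \approx -45.261$)
$520 V = 520 \left(- \frac{10591}{234}\right) = - \frac{211820}{9}$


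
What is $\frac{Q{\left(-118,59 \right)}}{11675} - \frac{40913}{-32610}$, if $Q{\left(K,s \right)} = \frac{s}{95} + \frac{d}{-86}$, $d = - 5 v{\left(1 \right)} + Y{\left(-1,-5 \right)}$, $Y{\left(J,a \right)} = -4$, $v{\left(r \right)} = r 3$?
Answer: $\frac{195135030047}{155524834875} \approx 1.2547$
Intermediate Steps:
$v{\left(r \right)} = 3 r$
$d = -19$ ($d = - 5 \cdot 3 \cdot 1 - 4 = \left(-5\right) 3 - 4 = -15 - 4 = -19$)
$Q{\left(K,s \right)} = \frac{19}{86} + \frac{s}{95}$ ($Q{\left(K,s \right)} = \frac{s}{95} - \frac{19}{-86} = s \frac{1}{95} - - \frac{19}{86} = \frac{s}{95} + \frac{19}{86} = \frac{19}{86} + \frac{s}{95}$)
$\frac{Q{\left(-118,59 \right)}}{11675} - \frac{40913}{-32610} = \frac{\frac{19}{86} + \frac{1}{95} \cdot 59}{11675} - \frac{40913}{-32610} = \left(\frac{19}{86} + \frac{59}{95}\right) \frac{1}{11675} - - \frac{40913}{32610} = \frac{6879}{8170} \cdot \frac{1}{11675} + \frac{40913}{32610} = \frac{6879}{95384750} + \frac{40913}{32610} = \frac{195135030047}{155524834875}$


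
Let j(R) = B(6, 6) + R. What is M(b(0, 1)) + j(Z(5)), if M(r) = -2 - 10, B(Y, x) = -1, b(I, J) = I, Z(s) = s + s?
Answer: -3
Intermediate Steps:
Z(s) = 2*s
j(R) = -1 + R
M(r) = -12
M(b(0, 1)) + j(Z(5)) = -12 + (-1 + 2*5) = -12 + (-1 + 10) = -12 + 9 = -3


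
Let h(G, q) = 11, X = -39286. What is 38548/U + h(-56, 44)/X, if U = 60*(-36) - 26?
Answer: -757210387/42939598 ≈ -17.634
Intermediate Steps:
U = -2186 (U = -2160 - 26 = -2186)
38548/U + h(-56, 44)/X = 38548/(-2186) + 11/(-39286) = 38548*(-1/2186) + 11*(-1/39286) = -19274/1093 - 11/39286 = -757210387/42939598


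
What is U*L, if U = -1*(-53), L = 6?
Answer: 318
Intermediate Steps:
U = 53
U*L = 53*6 = 318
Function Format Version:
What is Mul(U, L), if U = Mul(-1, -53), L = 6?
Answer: 318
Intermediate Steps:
U = 53
Mul(U, L) = Mul(53, 6) = 318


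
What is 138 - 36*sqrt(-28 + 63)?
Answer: 138 - 36*sqrt(35) ≈ -74.979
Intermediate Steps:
138 - 36*sqrt(-28 + 63) = 138 - 36*sqrt(35)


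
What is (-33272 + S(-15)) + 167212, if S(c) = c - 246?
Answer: 133679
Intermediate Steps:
S(c) = -246 + c
(-33272 + S(-15)) + 167212 = (-33272 + (-246 - 15)) + 167212 = (-33272 - 261) + 167212 = -33533 + 167212 = 133679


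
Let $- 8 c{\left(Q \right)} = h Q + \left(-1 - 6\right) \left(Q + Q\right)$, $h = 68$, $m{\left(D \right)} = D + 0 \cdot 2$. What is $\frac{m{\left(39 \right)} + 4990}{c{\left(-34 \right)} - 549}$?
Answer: $- \frac{10058}{639} \approx -15.74$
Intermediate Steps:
$m{\left(D \right)} = D$ ($m{\left(D \right)} = D + 0 = D$)
$c{\left(Q \right)} = - \frac{27 Q}{4}$ ($c{\left(Q \right)} = - \frac{68 Q + \left(-1 - 6\right) \left(Q + Q\right)}{8} = - \frac{68 Q + \left(-1 - 6\right) 2 Q}{8} = - \frac{68 Q - 7 \cdot 2 Q}{8} = - \frac{68 Q - 14 Q}{8} = - \frac{54 Q}{8} = - \frac{27 Q}{4}$)
$\frac{m{\left(39 \right)} + 4990}{c{\left(-34 \right)} - 549} = \frac{39 + 4990}{\left(- \frac{27}{4}\right) \left(-34\right) - 549} = \frac{5029}{\frac{459}{2} - 549} = \frac{5029}{- \frac{639}{2}} = 5029 \left(- \frac{2}{639}\right) = - \frac{10058}{639}$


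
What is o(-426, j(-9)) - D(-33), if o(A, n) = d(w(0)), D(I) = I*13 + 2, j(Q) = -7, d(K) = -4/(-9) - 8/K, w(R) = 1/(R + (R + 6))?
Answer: 3415/9 ≈ 379.44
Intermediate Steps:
w(R) = 1/(6 + 2*R) (w(R) = 1/(R + (6 + R)) = 1/(6 + 2*R))
d(K) = 4/9 - 8/K (d(K) = -4*(-1/9) - 8/K = 4/9 - 8/K)
D(I) = 2 + 13*I (D(I) = 13*I + 2 = 2 + 13*I)
o(A, n) = -428/9 (o(A, n) = 4/9 - 8/(1/(2*(3 + 0))) = 4/9 - 8/((1/2)/3) = 4/9 - 8/((1/2)*(1/3)) = 4/9 - 8/1/6 = 4/9 - 8*6 = 4/9 - 48 = -428/9)
o(-426, j(-9)) - D(-33) = -428/9 - (2 + 13*(-33)) = -428/9 - (2 - 429) = -428/9 - 1*(-427) = -428/9 + 427 = 3415/9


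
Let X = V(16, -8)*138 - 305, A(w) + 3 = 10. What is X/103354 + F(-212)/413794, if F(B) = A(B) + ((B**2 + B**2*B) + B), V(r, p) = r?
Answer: -244839684181/10691816269 ≈ -22.900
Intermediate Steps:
A(w) = 7 (A(w) = -3 + 10 = 7)
X = 1903 (X = 16*138 - 305 = 2208 - 305 = 1903)
F(B) = 7 + B + B**2 + B**3 (F(B) = 7 + ((B**2 + B**2*B) + B) = 7 + ((B**2 + B**3) + B) = 7 + (B + B**2 + B**3) = 7 + B + B**2 + B**3)
X/103354 + F(-212)/413794 = 1903/103354 + (7 - 212 + (-212)**2 + (-212)**3)/413794 = 1903*(1/103354) + (7 - 212 + 44944 - 9528128)*(1/413794) = 1903/103354 - 9483389*1/413794 = 1903/103354 - 9483389/413794 = -244839684181/10691816269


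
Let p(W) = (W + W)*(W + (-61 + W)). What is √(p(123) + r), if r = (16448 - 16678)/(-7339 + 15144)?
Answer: 2*√27723775226/1561 ≈ 213.33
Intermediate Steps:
p(W) = 2*W*(-61 + 2*W) (p(W) = (2*W)*(-61 + 2*W) = 2*W*(-61 + 2*W))
r = -46/1561 (r = -230/7805 = -230*1/7805 = -46/1561 ≈ -0.029468)
√(p(123) + r) = √(2*123*(-61 + 2*123) - 46/1561) = √(2*123*(-61 + 246) - 46/1561) = √(2*123*185 - 46/1561) = √(45510 - 46/1561) = √(71041064/1561) = 2*√27723775226/1561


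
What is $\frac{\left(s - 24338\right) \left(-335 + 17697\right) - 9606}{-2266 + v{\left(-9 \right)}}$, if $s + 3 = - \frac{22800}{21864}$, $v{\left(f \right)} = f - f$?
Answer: $\frac{192510767814}{1032163} \approx 1.8651 \cdot 10^{5}$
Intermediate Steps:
$v{\left(f \right)} = 0$
$s = - \frac{3683}{911}$ ($s = -3 - \frac{22800}{21864} = -3 - \frac{950}{911} = - \frac{3683}{911} \approx -4.0428$)
$\frac{\left(s - 24338\right) \left(-335 + 17697\right) - 9606}{-2266 + v{\left(-9 \right)}} = \frac{\left(- \frac{3683}{911} - 24338\right) \left(-335 + 17697\right) - 9606}{-2266 + 0} = \frac{\left(- \frac{22175601}{911}\right) 17362 - 9606}{-2266} = \left(- \frac{385012784562}{911} - 9606\right) \left(- \frac{1}{2266}\right) = \left(- \frac{385021535628}{911}\right) \left(- \frac{1}{2266}\right) = \frac{192510767814}{1032163}$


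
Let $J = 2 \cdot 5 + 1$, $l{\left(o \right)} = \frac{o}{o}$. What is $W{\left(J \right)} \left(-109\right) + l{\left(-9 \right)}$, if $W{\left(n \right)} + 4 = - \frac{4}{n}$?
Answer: $\frac{5243}{11} \approx 476.64$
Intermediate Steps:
$l{\left(o \right)} = 1$
$J = 11$ ($J = 10 + 1 = 11$)
$W{\left(n \right)} = -4 - \frac{4}{n}$
$W{\left(J \right)} \left(-109\right) + l{\left(-9 \right)} = \left(-4 - \frac{4}{11}\right) \left(-109\right) + 1 = \left(- \frac{48}{11}\right) \left(-109\right) + 1 = \frac{5232}{11} + 1 = \frac{5243}{11}$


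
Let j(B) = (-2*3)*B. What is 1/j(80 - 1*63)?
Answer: -1/102 ≈ -0.0098039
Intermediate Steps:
j(B) = -6*B
1/j(80 - 1*63) = 1/(-6*(80 - 1*63)) = 1/(-6*(80 - 63)) = 1/(-6*17) = 1/(-102) = -1/102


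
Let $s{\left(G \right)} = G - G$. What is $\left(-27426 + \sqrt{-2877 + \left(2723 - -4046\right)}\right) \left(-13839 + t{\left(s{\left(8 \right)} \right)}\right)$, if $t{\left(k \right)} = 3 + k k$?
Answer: $379466136 - 27672 \sqrt{973} \approx 3.786 \cdot 10^{8}$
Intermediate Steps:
$s{\left(G \right)} = 0$
$t{\left(k \right)} = 3 + k^{2}$
$\left(-27426 + \sqrt{-2877 + \left(2723 - -4046\right)}\right) \left(-13839 + t{\left(s{\left(8 \right)} \right)}\right) = \left(-27426 + \sqrt{-2877 + \left(2723 - -4046\right)}\right) \left(-13839 + \left(3 + 0^{2}\right)\right) = \left(-27426 + \sqrt{-2877 + \left(2723 + 4046\right)}\right) \left(-13839 + \left(3 + 0\right)\right) = \left(-27426 + \sqrt{-2877 + 6769}\right) \left(-13839 + 3\right) = \left(-27426 + \sqrt{3892}\right) \left(-13836\right) = \left(-27426 + 2 \sqrt{973}\right) \left(-13836\right) = 379466136 - 27672 \sqrt{973}$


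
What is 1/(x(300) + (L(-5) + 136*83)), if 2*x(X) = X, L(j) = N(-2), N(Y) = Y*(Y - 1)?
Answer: 1/11444 ≈ 8.7382e-5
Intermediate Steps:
N(Y) = Y*(-1 + Y)
L(j) = 6 (L(j) = -2*(-1 - 2) = -2*(-3) = 6)
x(X) = X/2
1/(x(300) + (L(-5) + 136*83)) = 1/((½)*300 + (6 + 136*83)) = 1/(150 + (6 + 11288)) = 1/(150 + 11294) = 1/11444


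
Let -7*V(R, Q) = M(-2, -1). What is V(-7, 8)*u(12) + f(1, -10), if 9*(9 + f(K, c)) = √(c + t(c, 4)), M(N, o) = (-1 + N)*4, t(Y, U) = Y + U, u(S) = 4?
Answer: -15/7 + 4*I/9 ≈ -2.1429 + 0.44444*I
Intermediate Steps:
t(Y, U) = U + Y
M(N, o) = -4 + 4*N
V(R, Q) = 12/7 (V(R, Q) = -(-4 + 4*(-2))/7 = -(-4 - 8)/7 = -⅐*(-12) = 12/7)
f(K, c) = -9 + √(4 + 2*c)/9 (f(K, c) = -9 + √(c + (4 + c))/9 = -9 + √(4 + 2*c)/9)
V(-7, 8)*u(12) + f(1, -10) = (12/7)*4 + (-9 + √(4 + 2*(-10))/9) = 48/7 + (-9 + √(4 - 20)/9) = 48/7 + (-9 + √(-16)/9) = 48/7 + (-9 + (4*I)/9) = 48/7 + (-9 + 4*I/9) = -15/7 + 4*I/9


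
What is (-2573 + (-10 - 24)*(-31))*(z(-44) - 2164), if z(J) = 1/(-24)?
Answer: 78892303/24 ≈ 3.2872e+6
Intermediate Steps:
z(J) = -1/24
(-2573 + (-10 - 24)*(-31))*(z(-44) - 2164) = (-2573 + (-10 - 24)*(-31))*(-1/24 - 2164) = (-2573 - 34*(-31))*(-51937/24) = (-2573 + 1054)*(-51937/24) = -1519*(-51937/24) = 78892303/24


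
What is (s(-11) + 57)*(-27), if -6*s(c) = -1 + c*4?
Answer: -3483/2 ≈ -1741.5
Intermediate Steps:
s(c) = ⅙ - 2*c/3 (s(c) = -(-1 + c*4)/6 = -(-1 + 4*c)/6 = ⅙ - 2*c/3)
(s(-11) + 57)*(-27) = ((⅙ - ⅔*(-11)) + 57)*(-27) = ((⅙ + 22/3) + 57)*(-27) = (15/2 + 57)*(-27) = (129/2)*(-27) = -3483/2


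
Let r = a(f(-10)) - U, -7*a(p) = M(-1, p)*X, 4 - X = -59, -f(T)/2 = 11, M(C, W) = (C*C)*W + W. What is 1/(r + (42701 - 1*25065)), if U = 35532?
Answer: -1/17500 ≈ -5.7143e-5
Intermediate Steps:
M(C, W) = W + W*C² (M(C, W) = C²*W + W = W*C² + W = W + W*C²)
f(T) = -22 (f(T) = -2*11 = -22)
X = 63 (X = 4 - 1*(-59) = 4 + 59 = 63)
a(p) = -18*p (a(p) = -p*(1 + (-1)²)*63/7 = -p*(1 + 1)*63/7 = -p*2*63/7 = -2*p*63/7 = -18*p)
r = -35136 (r = -18*(-22) - 1*35532 = 396 - 35532 = -35136)
1/(r + (42701 - 1*25065)) = 1/(-35136 + (42701 - 1*25065)) = 1/(-35136 + (42701 - 25065)) = 1/(-35136 + 17636) = 1/(-17500) = -1/17500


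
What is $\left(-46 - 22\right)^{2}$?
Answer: $4624$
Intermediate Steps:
$\left(-46 - 22\right)^{2} = \left(-68\right)^{2} = 4624$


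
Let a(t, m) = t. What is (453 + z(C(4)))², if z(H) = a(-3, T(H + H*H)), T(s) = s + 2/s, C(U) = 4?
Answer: 202500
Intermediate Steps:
z(H) = -3
(453 + z(C(4)))² = (453 - 3)² = 450² = 202500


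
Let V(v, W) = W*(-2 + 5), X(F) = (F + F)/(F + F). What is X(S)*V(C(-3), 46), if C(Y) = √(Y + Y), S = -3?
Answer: 138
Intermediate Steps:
X(F) = 1 (X(F) = (2*F)/((2*F)) = (2*F)*(1/(2*F)) = 1)
C(Y) = √2*√Y (C(Y) = √(2*Y) = √2*√Y)
V(v, W) = 3*W (V(v, W) = W*3 = 3*W)
X(S)*V(C(-3), 46) = 1*(3*46) = 1*138 = 138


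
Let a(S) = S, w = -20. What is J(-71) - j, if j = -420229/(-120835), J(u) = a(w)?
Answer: -2836929/120835 ≈ -23.478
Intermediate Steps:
J(u) = -20
j = 420229/120835 (j = -420229*(-1/120835) = 420229/120835 ≈ 3.4777)
J(-71) - j = -20 - 1*420229/120835 = -20 - 420229/120835 = -2836929/120835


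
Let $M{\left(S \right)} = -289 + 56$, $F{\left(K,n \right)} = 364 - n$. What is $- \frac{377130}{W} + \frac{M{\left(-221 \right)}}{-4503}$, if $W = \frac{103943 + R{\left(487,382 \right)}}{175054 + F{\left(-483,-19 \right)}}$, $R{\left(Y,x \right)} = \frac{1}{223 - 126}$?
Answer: $- \frac{4816534427598289}{7566895236} \approx -6.3653 \cdot 10^{5}$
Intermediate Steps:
$M{\left(S \right)} = -233$
$R{\left(Y,x \right)} = \frac{1}{97}$
$W = \frac{3360824}{5672463}$ ($W = \frac{103943 + \frac{1}{97}}{175054 + \left(364 - -19\right)} = \frac{10082472}{97 \left(175054 + \left(364 + 19\right)\right)} = \frac{10082472}{97 \left(175054 + 383\right)} = \frac{10082472}{97 \cdot 175437} = \frac{10082472}{97} \cdot \frac{1}{175437} = \frac{3360824}{5672463} \approx 0.59248$)
$- \frac{377130}{W} + \frac{M{\left(-221 \right)}}{-4503} = - \frac{377130}{\frac{3360824}{5672463}} - \frac{233}{-4503} = \left(-377130\right) \frac{5672463}{3360824} - - \frac{233}{4503} = - \frac{1069627985595}{1680412} + \frac{233}{4503} = - \frac{4816534427598289}{7566895236}$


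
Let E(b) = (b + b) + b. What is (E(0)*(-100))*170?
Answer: 0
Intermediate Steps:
E(b) = 3*b (E(b) = 2*b + b = 3*b)
(E(0)*(-100))*170 = ((3*0)*(-100))*170 = (0*(-100))*170 = 0*170 = 0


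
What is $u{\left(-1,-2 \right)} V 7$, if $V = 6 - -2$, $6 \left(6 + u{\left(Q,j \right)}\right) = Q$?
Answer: $- \frac{1036}{3} \approx -345.33$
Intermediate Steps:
$u{\left(Q,j \right)} = -6 + \frac{Q}{6}$
$V = 8$ ($V = 6 + 2 = 8$)
$u{\left(-1,-2 \right)} V 7 = \left(-6 + \frac{1}{6} \left(-1\right)\right) 8 \cdot 7 = \left(-6 - \frac{1}{6}\right) 8 \cdot 7 = \left(- \frac{37}{6}\right) 8 \cdot 7 = \left(- \frac{148}{3}\right) 7 = - \frac{1036}{3}$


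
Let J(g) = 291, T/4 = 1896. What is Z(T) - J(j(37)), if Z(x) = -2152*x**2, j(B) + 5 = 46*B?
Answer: -123776704803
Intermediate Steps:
j(B) = -5 + 46*B
T = 7584 (T = 4*1896 = 7584)
Z(T) - J(j(37)) = -2152*7584**2 - 1*291 = -2152*57517056 - 291 = -123776704512 - 291 = -123776704803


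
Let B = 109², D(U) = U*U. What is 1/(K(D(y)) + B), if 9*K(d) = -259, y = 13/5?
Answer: 9/106670 ≈ 8.4372e-5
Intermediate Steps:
y = 13/5 (y = 13*(⅕) = 13/5 ≈ 2.6000)
D(U) = U²
K(d) = -259/9 (K(d) = (⅑)*(-259) = -259/9)
B = 11881
1/(K(D(y)) + B) = 1/(-259/9 + 11881) = 1/(106670/9) = 9/106670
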